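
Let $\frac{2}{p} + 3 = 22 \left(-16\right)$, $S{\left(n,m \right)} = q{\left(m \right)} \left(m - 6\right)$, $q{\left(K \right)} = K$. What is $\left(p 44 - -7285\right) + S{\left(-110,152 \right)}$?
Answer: $\frac{10464247}{355} \approx 29477.0$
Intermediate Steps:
$S{\left(n,m \right)} = m \left(-6 + m\right)$ ($S{\left(n,m \right)} = m \left(m - 6\right) = m \left(-6 + m\right)$)
$p = - \frac{2}{355}$ ($p = \frac{2}{-3 + 22 \left(-16\right)} = \frac{2}{-3 - 352} = \frac{2}{-355} = 2 \left(- \frac{1}{355}\right) = - \frac{2}{355} \approx -0.0056338$)
$\left(p 44 - -7285\right) + S{\left(-110,152 \right)} = \left(\left(- \frac{2}{355}\right) 44 - -7285\right) + 152 \left(-6 + 152\right) = \left(- \frac{88}{355} + 7285\right) + 152 \cdot 146 = \frac{2586087}{355} + 22192 = \frac{10464247}{355}$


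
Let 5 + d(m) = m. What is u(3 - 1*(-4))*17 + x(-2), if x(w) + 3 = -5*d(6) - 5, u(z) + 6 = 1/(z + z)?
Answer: -1593/14 ≈ -113.79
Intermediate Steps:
d(m) = -5 + m
u(z) = -6 + 1/(2*z) (u(z) = -6 + 1/(z + z) = -6 + 1/(2*z))
x(w) = -13 (x(w) = -3 + (-5*(-5 + 6) - 5) = -3 + (-5*1 - 5) = -3 + (-5 - 5) = -3 - 10 = -13)
u(3 - 1*(-4))*17 + x(-2) = (-6 + 1/(2*(3 - 1*(-4))))*17 - 13 = (-6 + 1/(2*(3 + 4)))*17 - 13 = (-6 + (1/2)/7)*17 - 13 = (-6 + (1/2)*(1/7))*17 - 13 = (-6 + 1/14)*17 - 13 = -83/14*17 - 13 = -1411/14 - 13 = -1593/14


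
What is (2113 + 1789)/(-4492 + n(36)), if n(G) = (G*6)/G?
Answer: -1951/2243 ≈ -0.86982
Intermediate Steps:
n(G) = 6 (n(G) = (6*G)/G = 6)
(2113 + 1789)/(-4492 + n(36)) = (2113 + 1789)/(-4492 + 6) = 3902/(-4486) = 3902*(-1/4486) = -1951/2243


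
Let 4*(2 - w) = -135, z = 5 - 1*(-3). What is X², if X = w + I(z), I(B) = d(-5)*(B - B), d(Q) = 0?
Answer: 20449/16 ≈ 1278.1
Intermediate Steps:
z = 8 (z = 5 + 3 = 8)
w = 143/4 (w = 2 - ¼*(-135) = 2 + 135/4 = 143/4 ≈ 35.750)
I(B) = 0 (I(B) = 0*(B - B) = 0*0 = 0)
X = 143/4 (X = 143/4 + 0 = 143/4 ≈ 35.750)
X² = (143/4)² = 20449/16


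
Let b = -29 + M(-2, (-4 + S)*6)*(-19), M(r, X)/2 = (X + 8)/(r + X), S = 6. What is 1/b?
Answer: -1/105 ≈ -0.0095238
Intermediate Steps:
M(r, X) = 2*(8 + X)/(X + r) (M(r, X) = 2*((X + 8)/(r + X)) = 2*((8 + X)/(X + r)) = 2*(8 + X)/(X + r))
b = -105 (b = -29 + (2*(8 + (-4 + 6)*6)/((-4 + 6)*6 - 2))*(-19) = -29 + (2*(8 + 2*6)/(2*6 - 2))*(-19) = -29 + (2*(8 + 12)/(12 - 2))*(-19) = -29 + (2*20/10)*(-19) = -29 + (2*(⅒)*20)*(-19) = -29 + 4*(-19) = -29 - 76 = -105)
1/b = 1/(-105) = -1/105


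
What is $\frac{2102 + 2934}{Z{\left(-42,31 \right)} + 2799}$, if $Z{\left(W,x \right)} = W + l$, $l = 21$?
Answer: $\frac{2518}{1389} \approx 1.8128$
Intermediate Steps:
$Z{\left(W,x \right)} = 21 + W$ ($Z{\left(W,x \right)} = W + 21 = 21 + W$)
$\frac{2102 + 2934}{Z{\left(-42,31 \right)} + 2799} = \frac{2102 + 2934}{\left(21 - 42\right) + 2799} = \frac{5036}{-21 + 2799} = \frac{5036}{2778} = 5036 \cdot \frac{1}{2778} = \frac{2518}{1389}$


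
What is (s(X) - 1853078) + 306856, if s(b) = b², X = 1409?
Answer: 439059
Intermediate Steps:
(s(X) - 1853078) + 306856 = (1409² - 1853078) + 306856 = (1985281 - 1853078) + 306856 = 132203 + 306856 = 439059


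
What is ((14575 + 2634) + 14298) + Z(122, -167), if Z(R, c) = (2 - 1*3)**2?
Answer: 31508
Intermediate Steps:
Z(R, c) = 1 (Z(R, c) = (2 - 3)**2 = (-1)**2 = 1)
((14575 + 2634) + 14298) + Z(122, -167) = ((14575 + 2634) + 14298) + 1 = (17209 + 14298) + 1 = 31507 + 1 = 31508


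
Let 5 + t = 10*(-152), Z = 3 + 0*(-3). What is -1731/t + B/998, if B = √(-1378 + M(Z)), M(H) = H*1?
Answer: 1731/1525 + 5*I*√55/998 ≈ 1.1351 + 0.037155*I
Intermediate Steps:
Z = 3 (Z = 3 + 0 = 3)
M(H) = H
t = -1525 (t = -5 + 10*(-152) = -5 - 1520 = -1525)
B = 5*I*√55 (B = √(-1378 + 3) = √(-1375) = 5*I*√55 ≈ 37.081*I)
-1731/t + B/998 = -1731/(-1525) + (5*I*√55)/998 = -1731*(-1/1525) + (5*I*√55)*(1/998) = 1731/1525 + 5*I*√55/998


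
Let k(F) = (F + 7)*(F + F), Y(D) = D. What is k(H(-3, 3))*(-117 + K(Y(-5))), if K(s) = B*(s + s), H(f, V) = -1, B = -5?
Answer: 804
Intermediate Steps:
k(F) = 2*F*(7 + F) (k(F) = (7 + F)*(2*F) = 2*F*(7 + F))
K(s) = -10*s (K(s) = -5*(s + s) = -10*s)
k(H(-3, 3))*(-117 + K(Y(-5))) = (2*(-1)*(7 - 1))*(-117 - 10*(-5)) = (2*(-1)*6)*(-117 + 50) = -12*(-67) = 804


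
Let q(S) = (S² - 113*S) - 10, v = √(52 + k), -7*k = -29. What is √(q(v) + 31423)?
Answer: √(1541988 - 791*√2751)/7 ≈ 174.99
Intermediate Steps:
k = 29/7 (k = -⅐*(-29) = 29/7 ≈ 4.1429)
v = √2751/7 (v = √(52 + 29/7) = √(393/7) = √2751/7 ≈ 7.4929)
q(S) = -10 + S² - 113*S
√(q(v) + 31423) = √((-10 + (√2751/7)² - 113*√2751/7) + 31423) = √((-10 + 393/7 - 113*√2751/7) + 31423) = √((323/7 - 113*√2751/7) + 31423) = √(220284/7 - 113*√2751/7)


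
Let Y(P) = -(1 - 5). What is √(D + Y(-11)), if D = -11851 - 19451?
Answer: I*√31298 ≈ 176.91*I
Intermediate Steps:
D = -31302
Y(P) = 4 (Y(P) = -1*(-4) = 4)
√(D + Y(-11)) = √(-31302 + 4) = √(-31298) = I*√31298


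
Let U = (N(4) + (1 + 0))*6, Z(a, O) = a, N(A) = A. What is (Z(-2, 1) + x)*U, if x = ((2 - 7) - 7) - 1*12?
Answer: -780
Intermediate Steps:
U = 30 (U = (4 + (1 + 0))*6 = (4 + 1)*6 = 5*6 = 30)
x = -24 (x = (-5 - 7) - 12 = -12 - 12 = -24)
(Z(-2, 1) + x)*U = (-2 - 24)*30 = -26*30 = -780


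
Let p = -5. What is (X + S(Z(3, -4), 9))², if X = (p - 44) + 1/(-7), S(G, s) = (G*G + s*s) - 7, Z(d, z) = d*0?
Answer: 30276/49 ≈ 617.88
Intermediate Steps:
Z(d, z) = 0
S(G, s) = -7 + G² + s² (S(G, s) = (G² + s²) - 7 = -7 + G² + s²)
X = -344/7 (X = (-5 - 44) + 1/(-7) = -49 - ⅐ = -344/7 ≈ -49.143)
(X + S(Z(3, -4), 9))² = (-344/7 + (-7 + 0² + 9²))² = (-344/7 + (-7 + 0 + 81))² = (-344/7 + 74)² = (174/7)² = 30276/49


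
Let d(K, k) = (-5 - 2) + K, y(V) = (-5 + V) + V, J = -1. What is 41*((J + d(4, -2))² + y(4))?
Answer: 779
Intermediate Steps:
y(V) = -5 + 2*V
d(K, k) = -7 + K
41*((J + d(4, -2))² + y(4)) = 41*((-1 + (-7 + 4))² + (-5 + 2*4)) = 41*((-1 - 3)² + (-5 + 8)) = 41*((-4)² + 3) = 41*(16 + 3) = 41*19 = 779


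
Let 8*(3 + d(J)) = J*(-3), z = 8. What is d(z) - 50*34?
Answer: -1706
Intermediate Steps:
d(J) = -3 - 3*J/8 (d(J) = -3 + (J*(-3))/8 = -3 + (-3*J)/8 = -3 - 3*J/8)
d(z) - 50*34 = (-3 - 3/8*8) - 50*34 = (-3 - 3) - 1700 = -6 - 1700 = -1706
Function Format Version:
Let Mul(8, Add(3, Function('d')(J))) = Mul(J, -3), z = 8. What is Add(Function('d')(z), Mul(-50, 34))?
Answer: -1706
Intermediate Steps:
Function('d')(J) = Add(-3, Mul(Rational(-3, 8), J)) (Function('d')(J) = Add(-3, Mul(Rational(1, 8), Mul(J, -3))) = Add(-3, Mul(Rational(1, 8), Mul(-3, J))) = Add(-3, Mul(Rational(-3, 8), J)))
Add(Function('d')(z), Mul(-50, 34)) = Add(Add(-3, Mul(Rational(-3, 8), 8)), Mul(-50, 34)) = Add(Add(-3, -3), -1700) = Add(-6, -1700) = -1706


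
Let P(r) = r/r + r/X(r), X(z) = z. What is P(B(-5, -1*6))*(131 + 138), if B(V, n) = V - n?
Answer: 538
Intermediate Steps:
P(r) = 2 (P(r) = r/r + r/r = 1 + 1 = 2)
P(B(-5, -1*6))*(131 + 138) = 2*(131 + 138) = 2*269 = 538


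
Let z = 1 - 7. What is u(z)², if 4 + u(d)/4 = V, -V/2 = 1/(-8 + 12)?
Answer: 324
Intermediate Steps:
V = -½ (V = -2/(-8 + 12) = -2/4 = -2*¼ = -½ ≈ -0.50000)
z = -6
u(d) = -18 (u(d) = -16 + 4*(-½) = -16 - 2 = -18)
u(z)² = (-18)² = 324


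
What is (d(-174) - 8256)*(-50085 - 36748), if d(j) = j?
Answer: 732002190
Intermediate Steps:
(d(-174) - 8256)*(-50085 - 36748) = (-174 - 8256)*(-50085 - 36748) = -8430*(-86833) = 732002190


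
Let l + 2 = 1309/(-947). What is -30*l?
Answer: 96090/947 ≈ 101.47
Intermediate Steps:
l = -3203/947 (l = -2 + 1309/(-947) = -2 + 1309*(-1/947) = -2 - 1309/947 = -3203/947 ≈ -3.3823)
-30*l = -30*(-3203/947) = 96090/947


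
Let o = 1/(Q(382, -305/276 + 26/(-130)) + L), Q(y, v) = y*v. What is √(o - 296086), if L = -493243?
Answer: 4*I*√2147807735605003674331/340681661 ≈ 544.14*I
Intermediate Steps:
Q(y, v) = v*y
o = -690/340681661 (o = 1/((-305/276 + 26/(-130))*382 - 493243) = 1/((-305*1/276 + 26*(-1/130))*382 - 493243) = 1/((-305/276 - ⅕)*382 - 493243) = 1/(-1801/1380*382 - 493243) = 1/(-343991/690 - 493243) = 1/(-340681661/690) = -690/340681661 ≈ -2.0254e-6)
√(o - 296086) = √(-690/340681661 - 296086) = √(-100871070279536/340681661) = 4*I*√2147807735605003674331/340681661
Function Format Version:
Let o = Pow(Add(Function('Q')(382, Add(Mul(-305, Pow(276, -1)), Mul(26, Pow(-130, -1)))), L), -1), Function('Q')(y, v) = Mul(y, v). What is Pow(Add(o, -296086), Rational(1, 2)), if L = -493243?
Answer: Mul(Rational(4, 340681661), I, Pow(2147807735605003674331, Rational(1, 2))) ≈ Mul(544.14, I)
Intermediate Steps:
Function('Q')(y, v) = Mul(v, y)
o = Rational(-690, 340681661) (o = Pow(Add(Mul(Add(Mul(-305, Pow(276, -1)), Mul(26, Pow(-130, -1))), 382), -493243), -1) = Pow(Add(Mul(Add(Mul(-305, Rational(1, 276)), Mul(26, Rational(-1, 130))), 382), -493243), -1) = Pow(Add(Mul(Add(Rational(-305, 276), Rational(-1, 5)), 382), -493243), -1) = Pow(Add(Mul(Rational(-1801, 1380), 382), -493243), -1) = Pow(Add(Rational(-343991, 690), -493243), -1) = Pow(Rational(-340681661, 690), -1) = Rational(-690, 340681661) ≈ -2.0254e-6)
Pow(Add(o, -296086), Rational(1, 2)) = Pow(Add(Rational(-690, 340681661), -296086), Rational(1, 2)) = Pow(Rational(-100871070279536, 340681661), Rational(1, 2)) = Mul(Rational(4, 340681661), I, Pow(2147807735605003674331, Rational(1, 2)))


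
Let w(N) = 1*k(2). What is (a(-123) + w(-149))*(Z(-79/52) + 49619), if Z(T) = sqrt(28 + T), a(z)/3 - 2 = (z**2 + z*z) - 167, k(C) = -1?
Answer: 4479504082 + 406251*sqrt(221)/13 ≈ 4.4800e+9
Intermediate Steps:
w(N) = -1 (w(N) = 1*(-1) = -1)
a(z) = -495 + 6*z**2 (a(z) = 6 + 3*((z**2 + z*z) - 167) = 6 + 3*((z**2 + z**2) - 167) = 6 + 3*(2*z**2 - 167) = 6 + 3*(-167 + 2*z**2) = 6 + (-501 + 6*z**2) = -495 + 6*z**2)
(a(-123) + w(-149))*(Z(-79/52) + 49619) = ((-495 + 6*(-123)**2) - 1)*(sqrt(28 - 79/52) + 49619) = ((-495 + 6*15129) - 1)*(sqrt(28 - 79*1/52) + 49619) = ((-495 + 90774) - 1)*(sqrt(28 - 79/52) + 49619) = (90279 - 1)*(sqrt(1377/52) + 49619) = 90278*(9*sqrt(221)/26 + 49619) = 90278*(49619 + 9*sqrt(221)/26) = 4479504082 + 406251*sqrt(221)/13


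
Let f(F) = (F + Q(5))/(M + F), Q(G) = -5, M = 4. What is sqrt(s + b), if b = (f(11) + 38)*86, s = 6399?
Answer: sqrt(242535)/5 ≈ 98.496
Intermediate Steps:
f(F) = (-5 + F)/(4 + F) (f(F) = (F - 5)/(4 + F) = (-5 + F)/(4 + F))
b = 16512/5 (b = ((-5 + 11)/(4 + 11) + 38)*86 = (6/15 + 38)*86 = ((1/15)*6 + 38)*86 = (2/5 + 38)*86 = (192/5)*86 = 16512/5 ≈ 3302.4)
sqrt(s + b) = sqrt(6399 + 16512/5) = sqrt(48507/5) = sqrt(242535)/5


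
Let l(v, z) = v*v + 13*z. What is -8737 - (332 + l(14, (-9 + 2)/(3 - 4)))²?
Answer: -391898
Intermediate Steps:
l(v, z) = v² + 13*z
-8737 - (332 + l(14, (-9 + 2)/(3 - 4)))² = -8737 - (332 + (14² + 13*((-9 + 2)/(3 - 4))))² = -8737 - (332 + (196 + 13*(-7/(-1))))² = -8737 - (332 + (196 + 13*(-7*(-1))))² = -8737 - (332 + (196 + 13*7))² = -8737 - (332 + (196 + 91))² = -8737 - (332 + 287)² = -8737 - 1*619² = -8737 - 1*383161 = -8737 - 383161 = -391898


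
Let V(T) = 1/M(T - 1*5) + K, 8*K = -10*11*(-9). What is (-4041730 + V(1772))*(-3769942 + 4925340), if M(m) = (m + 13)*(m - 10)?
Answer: -41022996290056192/8785 ≈ -4.6697e+12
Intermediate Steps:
M(m) = (-10 + m)*(13 + m) (M(m) = (13 + m)*(-10 + m) = (-10 + m)*(13 + m))
K = 495/4 (K = (-10*11*(-9))/8 = (-110*(-9))/8 = (⅛)*990 = 495/4 ≈ 123.75)
V(T) = 495/4 + 1/(-145 + (-5 + T)² + 3*T) (V(T) = 1/(-130 + (T - 1*5)² + 3*(T - 1*5)) + 495/4 = 1/(-130 + (T - 5)² + 3*(T - 5)) + 495/4 = 1/(-130 + (-5 + T)² + 3*(-5 + T)) + 495/4 = 1/(-130 + (-5 + T)² + (-15 + 3*T)) + 495/4 = 1/(-145 + (-5 + T)² + 3*T) + 495/4 = 495/4 + 1/(-145 + (-5 + T)² + 3*T))
(-4041730 + V(1772))*(-3769942 + 4925340) = (-4041730 + (-59396 - 3465*1772 + 495*1772²)/(4*(-120 + 1772² - 7*1772)))*(-3769942 + 4925340) = (-4041730 + (-59396 - 6139980 + 495*3139984)/(4*(-120 + 3139984 - 12404)))*1155398 = (-4041730 + (¼)*(-59396 - 6139980 + 1554292080)/3127460)*1155398 = (-4041730 + (¼)*(1/3127460)*1548092704)*1155398 = (-4041730 + 96755794/781865)*1155398 = -3159990470656/781865*1155398 = -41022996290056192/8785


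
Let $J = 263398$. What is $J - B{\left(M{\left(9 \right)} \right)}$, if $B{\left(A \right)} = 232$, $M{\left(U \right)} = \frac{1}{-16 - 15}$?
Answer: $263166$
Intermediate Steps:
$M{\left(U \right)} = - \frac{1}{31}$ ($M{\left(U \right)} = \frac{1}{-31} = - \frac{1}{31}$)
$J - B{\left(M{\left(9 \right)} \right)} = 263398 - 232 = 263166$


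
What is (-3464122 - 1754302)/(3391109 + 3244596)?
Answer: -5218424/6635705 ≈ -0.78642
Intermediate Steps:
(-3464122 - 1754302)/(3391109 + 3244596) = -5218424/6635705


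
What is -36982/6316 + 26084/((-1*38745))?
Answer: -798807067/122356710 ≈ -6.5285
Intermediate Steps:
-36982/6316 + 26084/((-1*38745)) = -36982*1/6316 + 26084/(-38745) = -18491/3158 + 26084*(-1/38745) = -18491/3158 - 26084/38745 = -798807067/122356710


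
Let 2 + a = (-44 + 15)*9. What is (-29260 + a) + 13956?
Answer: -15567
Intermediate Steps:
a = -263 (a = -2 + (-44 + 15)*9 = -2 - 29*9 = -2 - 261 = -263)
(-29260 + a) + 13956 = (-29260 - 263) + 13956 = -29523 + 13956 = -15567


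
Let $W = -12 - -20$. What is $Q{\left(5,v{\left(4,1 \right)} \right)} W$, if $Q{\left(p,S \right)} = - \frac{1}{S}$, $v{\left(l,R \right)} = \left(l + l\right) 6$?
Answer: $- \frac{1}{6} \approx -0.16667$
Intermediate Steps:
$v{\left(l,R \right)} = 12 l$ ($v{\left(l,R \right)} = 2 l 6 = 12 l$)
$W = 8$ ($W = -12 + 20 = 8$)
$Q{\left(5,v{\left(4,1 \right)} \right)} W = - \frac{1}{12 \cdot 4} \cdot 8 = - \frac{1}{48} \cdot 8 = \left(-1\right) \frac{1}{48} \cdot 8 = \left(- \frac{1}{48}\right) 8 = - \frac{1}{6}$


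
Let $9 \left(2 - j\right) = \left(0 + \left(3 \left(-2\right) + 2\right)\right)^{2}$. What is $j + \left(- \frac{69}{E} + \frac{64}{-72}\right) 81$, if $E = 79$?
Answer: $- \frac{101335}{711} \approx -142.52$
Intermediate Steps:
$j = \frac{2}{9}$ ($j = 2 - \frac{\left(0 + \left(3 \left(-2\right) + 2\right)\right)^{2}}{9} = 2 - \frac{\left(0 + \left(-6 + 2\right)\right)^{2}}{9} = 2 - \frac{\left(0 - 4\right)^{2}}{9} = 2 - \frac{\left(-4\right)^{2}}{9} = 2 - \frac{16}{9} = \frac{2}{9} \approx 0.22222$)
$j + \left(- \frac{69}{E} + \frac{64}{-72}\right) 81 = \frac{2}{9} + \left(- \frac{69}{79} + \frac{64}{-72}\right) 81 = \frac{2}{9} + \left(\left(-69\right) \frac{1}{79} + 64 \left(- \frac{1}{72}\right)\right) 81 = \frac{2}{9} + \left(- \frac{69}{79} - \frac{8}{9}\right) 81 = \frac{2}{9} - \frac{11277}{79} = - \frac{101335}{711}$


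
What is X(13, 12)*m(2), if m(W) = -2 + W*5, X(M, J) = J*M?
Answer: 1248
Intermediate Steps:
m(W) = -2 + 5*W
X(13, 12)*m(2) = (12*13)*(-2 + 5*2) = 156*(-2 + 10) = 156*8 = 1248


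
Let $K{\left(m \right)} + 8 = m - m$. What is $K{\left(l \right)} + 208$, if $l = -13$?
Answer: $200$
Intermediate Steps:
$K{\left(m \right)} = -8$ ($K{\left(m \right)} = -8 + \left(m - m\right) = -8 + 0 = -8$)
$K{\left(l \right)} + 208 = -8 + 208 = 200$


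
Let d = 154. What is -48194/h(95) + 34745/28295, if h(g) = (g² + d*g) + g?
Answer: -53845548/67200625 ≈ -0.80127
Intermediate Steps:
h(g) = g² + 155*g (h(g) = (g² + 154*g) + g = g² + 155*g)
-48194/h(95) + 34745/28295 = -48194*1/(95*(155 + 95)) + 34745/28295 = -48194/(95*250) + 34745*(1/28295) = -48194/23750 + 6949/5659 = -48194*1/23750 + 6949/5659 = -24097/11875 + 6949/5659 = -53845548/67200625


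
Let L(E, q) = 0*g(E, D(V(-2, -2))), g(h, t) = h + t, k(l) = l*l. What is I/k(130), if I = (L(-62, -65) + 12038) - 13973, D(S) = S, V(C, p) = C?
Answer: -387/3380 ≈ -0.11450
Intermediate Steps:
k(l) = l**2
L(E, q) = 0 (L(E, q) = 0*(E - 2) = 0*(-2 + E) = 0)
I = -1935 (I = (0 + 12038) - 13973 = 12038 - 13973 = -1935)
I/k(130) = -1935/(130**2) = -1935/16900 = -1935*1/16900 = -387/3380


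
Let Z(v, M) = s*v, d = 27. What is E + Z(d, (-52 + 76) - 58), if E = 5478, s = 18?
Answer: 5964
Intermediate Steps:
Z(v, M) = 18*v
E + Z(d, (-52 + 76) - 58) = 5478 + 18*27 = 5478 + 486 = 5964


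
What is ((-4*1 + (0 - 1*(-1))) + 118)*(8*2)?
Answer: 1840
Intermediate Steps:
((-4*1 + (0 - 1*(-1))) + 118)*(8*2) = ((-4 + (0 + 1)) + 118)*16 = ((-4 + 1) + 118)*16 = (-3 + 118)*16 = 115*16 = 1840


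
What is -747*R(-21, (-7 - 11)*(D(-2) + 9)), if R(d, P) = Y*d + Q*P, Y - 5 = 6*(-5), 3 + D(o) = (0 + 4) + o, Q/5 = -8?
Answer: -4694895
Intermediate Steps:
Q = -40 (Q = 5*(-8) = -40)
D(o) = 1 + o (D(o) = -3 + ((0 + 4) + o) = -3 + (4 + o) = 1 + o)
Y = -25 (Y = 5 + 6*(-5) = 5 - 30 = -25)
R(d, P) = -40*P - 25*d (R(d, P) = -25*d - 40*P = -40*P - 25*d)
-747*R(-21, (-7 - 11)*(D(-2) + 9)) = -747*(-40*(-7 - 11)*((1 - 2) + 9) - 25*(-21)) = -747*(-(-720)*(-1 + 9) + 525) = -747*(-(-720)*8 + 525) = -747*(-40*(-144) + 525) = -747*(5760 + 525) = -747*6285 = -4694895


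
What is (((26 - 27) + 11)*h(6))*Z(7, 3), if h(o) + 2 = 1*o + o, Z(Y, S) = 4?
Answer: 400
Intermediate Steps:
h(o) = -2 + 2*o (h(o) = -2 + (1*o + o) = -2 + (o + o) = -2 + 2*o)
(((26 - 27) + 11)*h(6))*Z(7, 3) = (((26 - 27) + 11)*(-2 + 2*6))*4 = ((-1 + 11)*(-2 + 12))*4 = (10*10)*4 = 100*4 = 400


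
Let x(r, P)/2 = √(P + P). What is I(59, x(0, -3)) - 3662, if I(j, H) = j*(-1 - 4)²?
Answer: -2187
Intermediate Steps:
x(r, P) = 2*√2*√P (x(r, P) = 2*√(P + P) = 2*√(2*P) = 2*(√2*√P) = 2*√2*√P)
I(j, H) = 25*j (I(j, H) = j*(-5)² = j*25 = 25*j)
I(59, x(0, -3)) - 3662 = 25*59 - 3662 = 1475 - 3662 = -2187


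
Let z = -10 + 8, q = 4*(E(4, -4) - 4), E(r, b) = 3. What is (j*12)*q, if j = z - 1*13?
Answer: 720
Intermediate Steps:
q = -4 (q = 4*(3 - 4) = 4*(-1) = -4)
z = -2
j = -15 (j = -2 - 1*13 = -2 - 13 = -15)
(j*12)*q = -15*12*(-4) = -180*(-4) = 720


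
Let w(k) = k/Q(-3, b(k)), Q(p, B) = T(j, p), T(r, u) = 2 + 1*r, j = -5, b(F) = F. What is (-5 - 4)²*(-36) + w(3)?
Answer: -2917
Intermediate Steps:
T(r, u) = 2 + r
Q(p, B) = -3 (Q(p, B) = 2 - 5 = -3)
w(k) = -k/3 (w(k) = k/(-3) = k*(-⅓) = -k/3)
(-5 - 4)²*(-36) + w(3) = (-5 - 4)²*(-36) - ⅓*3 = (-9)²*(-36) - 1 = 81*(-36) - 1 = -2916 - 1 = -2917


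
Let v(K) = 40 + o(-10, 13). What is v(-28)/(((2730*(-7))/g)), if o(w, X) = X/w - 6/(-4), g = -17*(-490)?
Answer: -1139/65 ≈ -17.523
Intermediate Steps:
g = 8330
o(w, X) = 3/2 + X/w (o(w, X) = X/w - 6*(-1/4) = X/w + 3/2 = 3/2 + X/w)
v(K) = 201/5 (v(K) = 40 + (3/2 + 13/(-10)) = 40 + (3/2 + 13*(-1/10)) = 40 + (3/2 - 13/10) = 40 + 1/5 = 201/5)
v(-28)/(((2730*(-7))/g)) = 201/(5*(((2730*(-7))/8330))) = 201/(5*((-19110*1/8330))) = 201/(5*(-39/17)) = (201/5)*(-17/39) = -1139/65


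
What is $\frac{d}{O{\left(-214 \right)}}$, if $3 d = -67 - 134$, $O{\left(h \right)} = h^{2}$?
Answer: $- \frac{67}{45796} \approx -0.001463$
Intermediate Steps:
$d = -67$ ($d = \frac{-67 - 134}{3} = \frac{1}{3} \left(-201\right) = -67$)
$\frac{d}{O{\left(-214 \right)}} = - \frac{67}{\left(-214\right)^{2}} = - \frac{67}{45796}$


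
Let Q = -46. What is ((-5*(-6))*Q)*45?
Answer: -62100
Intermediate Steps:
((-5*(-6))*Q)*45 = (-5*(-6)*(-46))*45 = (30*(-46))*45 = -1380*45 = -62100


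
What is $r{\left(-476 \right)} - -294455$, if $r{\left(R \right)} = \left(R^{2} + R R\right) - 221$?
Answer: $747386$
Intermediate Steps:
$r{\left(R \right)} = -221 + 2 R^{2}$ ($r{\left(R \right)} = \left(R^{2} + R^{2}\right) - 221 = 2 R^{2} - 221 = -221 + 2 R^{2}$)
$r{\left(-476 \right)} - -294455 = \left(-221 + 2 \left(-476\right)^{2}\right) - -294455 = \left(-221 + 2 \cdot 226576\right) + 294455 = \left(-221 + 453152\right) + 294455 = 452931 + 294455 = 747386$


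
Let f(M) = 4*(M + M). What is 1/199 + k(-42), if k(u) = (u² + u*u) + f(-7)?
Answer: 690929/199 ≈ 3472.0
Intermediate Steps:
f(M) = 8*M (f(M) = 4*(2*M) = 8*M)
k(u) = -56 + 2*u² (k(u) = (u² + u*u) + 8*(-7) = (u² + u²) - 56 = 2*u² - 56 = -56 + 2*u²)
1/199 + k(-42) = 1/199 + (-56 + 2*(-42)²) = 1/199 + (-56 + 2*1764) = 1/199 + (-56 + 3528) = 1/199 + 3472 = 690929/199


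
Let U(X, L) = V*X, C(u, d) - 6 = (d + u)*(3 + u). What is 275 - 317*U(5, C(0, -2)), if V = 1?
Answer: -1310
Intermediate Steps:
C(u, d) = 6 + (3 + u)*(d + u) (C(u, d) = 6 + (d + u)*(3 + u) = 6 + (3 + u)*(d + u))
U(X, L) = X (U(X, L) = 1*X = X)
275 - 317*U(5, C(0, -2)) = 275 - 317*5 = 275 - 1585 = -1310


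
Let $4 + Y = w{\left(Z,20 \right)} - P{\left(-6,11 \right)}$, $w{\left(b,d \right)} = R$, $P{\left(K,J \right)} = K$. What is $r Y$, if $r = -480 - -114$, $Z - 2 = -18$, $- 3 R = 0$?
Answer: $-732$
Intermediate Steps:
$R = 0$ ($R = \left(- \frac{1}{3}\right) 0 = 0$)
$Z = -16$ ($Z = 2 - 18 = -16$)
$w{\left(b,d \right)} = 0$
$Y = 2$ ($Y = -4 + \left(0 - -6\right) = -4 + \left(0 + 6\right) = -4 + 6 = 2$)
$r = -366$ ($r = -480 + 114 = -366$)
$r Y = \left(-366\right) 2 = -732$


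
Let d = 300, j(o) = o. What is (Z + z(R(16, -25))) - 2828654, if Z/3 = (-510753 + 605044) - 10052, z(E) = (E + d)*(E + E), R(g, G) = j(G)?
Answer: -2589687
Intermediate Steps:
R(g, G) = G
z(E) = 2*E*(300 + E) (z(E) = (E + 300)*(E + E) = (300 + E)*(2*E) = 2*E*(300 + E))
Z = 252717 (Z = 3*((-510753 + 605044) - 10052) = 3*(94291 - 10052) = 3*84239 = 252717)
(Z + z(R(16, -25))) - 2828654 = (252717 + 2*(-25)*(300 - 25)) - 2828654 = (252717 + 2*(-25)*275) - 2828654 = (252717 - 13750) - 2828654 = 238967 - 2828654 = -2589687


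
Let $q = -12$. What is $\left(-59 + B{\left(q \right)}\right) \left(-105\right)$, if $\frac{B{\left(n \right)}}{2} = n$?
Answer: $8715$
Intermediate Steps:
$B{\left(n \right)} = 2 n$
$\left(-59 + B{\left(q \right)}\right) \left(-105\right) = \left(-59 + 2 \left(-12\right)\right) \left(-105\right) = \left(-59 - 24\right) \left(-105\right) = \left(-83\right) \left(-105\right) = 8715$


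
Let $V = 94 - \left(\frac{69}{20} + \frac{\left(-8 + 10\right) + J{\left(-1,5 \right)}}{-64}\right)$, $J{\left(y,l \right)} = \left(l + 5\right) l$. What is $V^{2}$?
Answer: $\frac{53421481}{6400} \approx 8347.1$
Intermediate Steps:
$J{\left(y,l \right)} = l \left(5 + l\right)$ ($J{\left(y,l \right)} = \left(5 + l\right) l = l \left(5 + l\right)$)
$V = \frac{7309}{80}$ ($V = 94 - \left(\frac{69}{20} + \frac{\left(-8 + 10\right) + 5 \left(5 + 5\right)}{-64}\right) = 94 - \left(69 \cdot \frac{1}{20} + \left(2 + 5 \cdot 10\right) \left(- \frac{1}{64}\right)\right) = 94 - \left(\frac{69}{20} + \left(2 + 50\right) \left(- \frac{1}{64}\right)\right) = 94 - \left(\frac{69}{20} + 52 \left(- \frac{1}{64}\right)\right) = 94 - \left(\frac{69}{20} - \frac{13}{16}\right) = 94 - \frac{211}{80} = \frac{7309}{80} \approx 91.363$)
$V^{2} = \left(\frac{7309}{80}\right)^{2} = \frac{53421481}{6400}$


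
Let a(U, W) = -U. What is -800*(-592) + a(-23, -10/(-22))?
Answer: 473623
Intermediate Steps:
-800*(-592) + a(-23, -10/(-22)) = -800*(-592) - 1*(-23) = 473600 + 23 = 473623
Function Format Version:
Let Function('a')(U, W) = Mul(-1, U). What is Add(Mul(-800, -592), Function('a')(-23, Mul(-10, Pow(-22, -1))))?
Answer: 473623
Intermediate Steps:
Add(Mul(-800, -592), Function('a')(-23, Mul(-10, Pow(-22, -1)))) = Add(Mul(-800, -592), Mul(-1, -23)) = Add(473600, 23) = 473623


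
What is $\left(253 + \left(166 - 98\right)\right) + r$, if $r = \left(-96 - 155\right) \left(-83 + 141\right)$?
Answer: $-14237$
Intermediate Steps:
$r = -14558$ ($r = \left(-251\right) 58 = -14558$)
$\left(253 + \left(166 - 98\right)\right) + r = \left(253 + \left(166 - 98\right)\right) - 14558 = \left(253 + 68\right) - 14558 = 321 - 14558 = -14237$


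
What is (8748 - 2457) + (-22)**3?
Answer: -4357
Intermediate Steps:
(8748 - 2457) + (-22)**3 = 6291 - 10648 = -4357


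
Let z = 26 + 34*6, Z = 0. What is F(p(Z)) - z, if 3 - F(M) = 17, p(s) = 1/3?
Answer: -244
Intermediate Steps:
p(s) = ⅓
F(M) = -14 (F(M) = 3 - 1*17 = 3 - 17 = -14)
z = 230 (z = 26 + 204 = 230)
F(p(Z)) - z = -14 - 1*230 = -14 - 230 = -244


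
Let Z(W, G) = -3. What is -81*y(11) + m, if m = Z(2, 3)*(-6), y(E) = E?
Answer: -873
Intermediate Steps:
m = 18 (m = -3*(-6) = 18)
-81*y(11) + m = -81*11 + 18 = -891 + 18 = -873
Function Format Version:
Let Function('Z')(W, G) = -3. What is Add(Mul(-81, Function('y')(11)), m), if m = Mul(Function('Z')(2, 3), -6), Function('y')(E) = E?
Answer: -873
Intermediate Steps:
m = 18 (m = Mul(-3, -6) = 18)
Add(Mul(-81, Function('y')(11)), m) = Add(Mul(-81, 11), 18) = Add(-891, 18) = -873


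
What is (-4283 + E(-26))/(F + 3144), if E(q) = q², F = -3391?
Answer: 3607/247 ≈ 14.603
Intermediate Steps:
(-4283 + E(-26))/(F + 3144) = (-4283 + (-26)²)/(-3391 + 3144) = (-4283 + 676)/(-247) = -3607*(-1/247) = 3607/247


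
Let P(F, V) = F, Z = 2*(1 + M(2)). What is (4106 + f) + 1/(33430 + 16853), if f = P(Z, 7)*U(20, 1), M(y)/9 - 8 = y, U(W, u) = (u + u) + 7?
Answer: 288825553/50283 ≈ 5744.0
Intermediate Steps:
U(W, u) = 7 + 2*u (U(W, u) = 2*u + 7 = 7 + 2*u)
M(y) = 72 + 9*y
Z = 182 (Z = 2*(1 + (72 + 9*2)) = 2*(1 + (72 + 18)) = 2*(1 + 90) = 2*91 = 182)
f = 1638 (f = 182*(7 + 2*1) = 182*(7 + 2) = 182*9 = 1638)
(4106 + f) + 1/(33430 + 16853) = (4106 + 1638) + 1/(33430 + 16853) = 5744 + 1/50283 = 288825553/50283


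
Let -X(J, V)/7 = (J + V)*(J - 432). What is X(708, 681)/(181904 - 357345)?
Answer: 383364/25063 ≈ 15.296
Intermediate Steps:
X(J, V) = -7*(-432 + J)*(J + V) (X(J, V) = -7*(J + V)*(J - 432) = -7*(J + V)*(-432 + J) = -7*(-432 + J)*(J + V))
X(708, 681)/(181904 - 357345) = (-7*708**2 + 3024*708 + 3024*681 - 7*708*681)/(181904 - 357345) = (-7*501264 + 2140992 + 2059344 - 3375036)/(-175441) = (-3508848 + 2140992 + 2059344 - 3375036)*(-1/175441) = -2683548*(-1/175441) = 383364/25063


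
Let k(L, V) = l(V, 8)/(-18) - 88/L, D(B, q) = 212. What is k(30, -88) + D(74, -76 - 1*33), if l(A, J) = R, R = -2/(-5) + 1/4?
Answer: 75251/360 ≈ 209.03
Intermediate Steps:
R = 13/20 (R = -2*(-⅕) + 1*(¼) = ⅖ + ¼ = 13/20 ≈ 0.65000)
l(A, J) = 13/20
k(L, V) = -13/360 - 88/L (k(L, V) = (13/20)/(-18) - 88/L = (13/20)*(-1/18) - 88/L = -13/360 - 88/L)
k(30, -88) + D(74, -76 - 1*33) = (-13/360 - 88/30) + 212 = (-13/360 - 88*1/30) + 212 = (-13/360 - 44/15) + 212 = -1069/360 + 212 = 75251/360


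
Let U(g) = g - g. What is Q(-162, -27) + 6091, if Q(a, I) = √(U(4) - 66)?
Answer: 6091 + I*√66 ≈ 6091.0 + 8.124*I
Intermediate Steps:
U(g) = 0
Q(a, I) = I*√66 (Q(a, I) = √(0 - 66) = √(-66) = I*√66)
Q(-162, -27) + 6091 = I*√66 + 6091 = 6091 + I*√66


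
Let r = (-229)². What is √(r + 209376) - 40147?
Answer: -40147 + √261817 ≈ -39635.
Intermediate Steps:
r = 52441
√(r + 209376) - 40147 = √(52441 + 209376) - 40147 = √261817 - 40147 = -40147 + √261817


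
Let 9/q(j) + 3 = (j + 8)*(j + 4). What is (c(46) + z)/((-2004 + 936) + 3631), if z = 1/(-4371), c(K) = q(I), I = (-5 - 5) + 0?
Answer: 4370/11202873 ≈ 0.00039008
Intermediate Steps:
I = -10 (I = -10 + 0 = -10)
q(j) = 9/(-3 + (4 + j)*(8 + j)) (q(j) = 9/(-3 + (j + 8)*(j + 4)) = 9/(-3 + (8 + j)*(4 + j)) = 9/(-3 + (4 + j)*(8 + j)))
c(K) = 1 (c(K) = 9/(29 + (-10)**2 + 12*(-10)) = 9/(29 + 100 - 120) = 9/9 = 9*(1/9) = 1)
z = -1/4371 ≈ -0.00022878
(c(46) + z)/((-2004 + 936) + 3631) = (1 - 1/4371)/((-2004 + 936) + 3631) = 4370/(4371*(-1068 + 3631)) = (4370/4371)/2563 = (4370/4371)*(1/2563) = 4370/11202873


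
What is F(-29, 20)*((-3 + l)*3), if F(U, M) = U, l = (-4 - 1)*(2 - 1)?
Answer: 696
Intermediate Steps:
l = -5 (l = -5*1 = -5)
F(-29, 20)*((-3 + l)*3) = -29*(-3 - 5)*3 = -(-232)*3 = -29*(-24) = 696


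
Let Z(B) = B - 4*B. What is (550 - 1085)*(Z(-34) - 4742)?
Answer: 2482400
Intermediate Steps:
Z(B) = -3*B
(550 - 1085)*(Z(-34) - 4742) = (550 - 1085)*(-3*(-34) - 4742) = -535*(102 - 4742) = -535*(-4640) = 2482400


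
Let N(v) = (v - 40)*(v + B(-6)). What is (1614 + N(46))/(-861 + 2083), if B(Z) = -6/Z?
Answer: 948/611 ≈ 1.5516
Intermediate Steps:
N(v) = (1 + v)*(-40 + v) (N(v) = (v - 40)*(v - 6/(-6)) = (-40 + v)*(v - 6*(-⅙)) = (-40 + v)*(v + 1) = (-40 + v)*(1 + v) = (1 + v)*(-40 + v))
(1614 + N(46))/(-861 + 2083) = (1614 + (-40 + 46² - 39*46))/(-861 + 2083) = (1614 + (-40 + 2116 - 1794))/1222 = (1614 + 282)*(1/1222) = 1896*(1/1222) = 948/611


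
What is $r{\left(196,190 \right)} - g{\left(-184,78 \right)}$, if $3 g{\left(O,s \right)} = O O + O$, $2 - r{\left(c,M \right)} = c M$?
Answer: $-48462$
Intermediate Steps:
$r{\left(c,M \right)} = 2 - M c$ ($r{\left(c,M \right)} = 2 - c M = 2 - M c$)
$g{\left(O,s \right)} = \frac{O}{3} + \frac{O^{2}}{3}$ ($g{\left(O,s \right)} = \frac{O O + O}{3} = \frac{O^{2} + O}{3} = \frac{O + O^{2}}{3} = \frac{O}{3} + \frac{O^{2}}{3}$)
$r{\left(196,190 \right)} - g{\left(-184,78 \right)} = \left(2 - 190 \cdot 196\right) - \frac{1}{3} \left(-184\right) \left(1 - 184\right) = \left(2 - 37240\right) - \frac{1}{3} \left(-184\right) \left(-183\right) = -37238 - 11224 = -48462$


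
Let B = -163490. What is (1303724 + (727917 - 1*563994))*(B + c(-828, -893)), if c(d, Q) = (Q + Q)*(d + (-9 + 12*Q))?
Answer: 30042980654696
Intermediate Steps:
c(d, Q) = 2*Q*(-9 + d + 12*Q) (c(d, Q) = (2*Q)*(-9 + d + 12*Q) = 2*Q*(-9 + d + 12*Q))
(1303724 + (727917 - 1*563994))*(B + c(-828, -893)) = (1303724 + (727917 - 1*563994))*(-163490 + 2*(-893)*(-9 - 828 + 12*(-893))) = (1303724 + (727917 - 563994))*(-163490 + 2*(-893)*(-9 - 828 - 10716)) = (1303724 + 163923)*(-163490 + 2*(-893)*(-11553)) = 1467647*(-163490 + 20633658) = 1467647*20470168 = 30042980654696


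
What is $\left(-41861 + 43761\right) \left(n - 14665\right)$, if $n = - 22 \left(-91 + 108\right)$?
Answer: $-28574100$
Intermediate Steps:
$n = -374$ ($n = \left(-22\right) 17 = -374$)
$\left(-41861 + 43761\right) \left(n - 14665\right) = \left(-41861 + 43761\right) \left(-374 - 14665\right) = 1900 \left(-15039\right) = -28574100$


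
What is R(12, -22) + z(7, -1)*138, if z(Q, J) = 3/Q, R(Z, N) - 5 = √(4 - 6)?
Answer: 449/7 + I*√2 ≈ 64.143 + 1.4142*I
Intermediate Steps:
R(Z, N) = 5 + I*√2 (R(Z, N) = 5 + √(4 - 6) = 5 + √(-2) = 5 + I*√2)
R(12, -22) + z(7, -1)*138 = (5 + I*√2) + (3/7)*138 = (5 + I*√2) + 414/7 = 449/7 + I*√2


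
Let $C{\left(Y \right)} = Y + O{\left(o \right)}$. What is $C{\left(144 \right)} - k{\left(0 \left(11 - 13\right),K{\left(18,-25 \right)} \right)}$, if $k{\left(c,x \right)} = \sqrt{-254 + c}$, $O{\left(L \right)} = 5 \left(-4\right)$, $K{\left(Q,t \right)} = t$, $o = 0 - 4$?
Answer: $124 - i \sqrt{254} \approx 124.0 - 15.937 i$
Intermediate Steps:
$o = -4$
$O{\left(L \right)} = -20$
$C{\left(Y \right)} = -20 + Y$ ($C{\left(Y \right)} = Y - 20 = -20 + Y$)
$C{\left(144 \right)} - k{\left(0 \left(11 - 13\right),K{\left(18,-25 \right)} \right)} = \left(-20 + 144\right) - \sqrt{-254 + 0 \left(11 - 13\right)} = 124 - \sqrt{-254 + 0 \left(-2\right)} = 124 - \sqrt{-254 + 0} = 124 - \sqrt{-254} = 124 - i \sqrt{254}$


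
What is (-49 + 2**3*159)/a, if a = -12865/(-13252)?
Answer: 16207196/12865 ≈ 1259.8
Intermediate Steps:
a = 12865/13252 (a = -12865*(-1/13252) = 12865/13252 ≈ 0.97080)
(-49 + 2**3*159)/a = (-49 + 2**3*159)/(12865/13252) = (-49 + 8*159)*(13252/12865) = (-49 + 1272)*(13252/12865) = 1223*(13252/12865) = 16207196/12865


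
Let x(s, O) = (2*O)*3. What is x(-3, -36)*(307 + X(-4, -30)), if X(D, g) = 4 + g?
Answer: -60696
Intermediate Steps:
x(s, O) = 6*O
x(-3, -36)*(307 + X(-4, -30)) = (6*(-36))*(307 + (4 - 30)) = -216*(307 - 26) = -216*281 = -60696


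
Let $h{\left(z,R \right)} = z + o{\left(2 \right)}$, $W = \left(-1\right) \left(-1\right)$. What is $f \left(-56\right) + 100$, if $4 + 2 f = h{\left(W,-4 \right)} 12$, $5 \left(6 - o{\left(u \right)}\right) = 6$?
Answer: $- \frac{8684}{5} \approx -1736.8$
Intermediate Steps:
$o{\left(u \right)} = \frac{24}{5}$ ($o{\left(u \right)} = 6 - \frac{6}{5} = \frac{24}{5}$)
$W = 1$
$h{\left(z,R \right)} = \frac{24}{5} + z$ ($h{\left(z,R \right)} = z + \frac{24}{5} = \frac{24}{5} + z$)
$f = \frac{164}{5}$ ($f = -2 + \frac{\left(\frac{24}{5} + 1\right) 12}{2} = -2 + \frac{\frac{29}{5} \cdot 12}{2} = -2 + \frac{1}{2} \cdot \frac{348}{5} = -2 + \frac{174}{5} = \frac{164}{5} \approx 32.8$)
$f \left(-56\right) + 100 = \frac{164}{5} \left(-56\right) + 100 = - \frac{9184}{5} + 100 = - \frac{8684}{5}$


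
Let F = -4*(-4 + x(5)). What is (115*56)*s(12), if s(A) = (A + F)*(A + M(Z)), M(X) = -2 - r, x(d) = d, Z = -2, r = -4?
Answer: 721280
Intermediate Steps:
M(X) = 2 (M(X) = -2 - 1*(-4) = -2 + 4 = 2)
F = -4 (F = -4*(-4 + 5) = -4*1 = -4)
s(A) = (-4 + A)*(2 + A) (s(A) = (A - 4)*(A + 2) = (-4 + A)*(2 + A))
(115*56)*s(12) = (115*56)*(-8 + 12**2 - 2*12) = 6440*(-8 + 144 - 24) = 6440*112 = 721280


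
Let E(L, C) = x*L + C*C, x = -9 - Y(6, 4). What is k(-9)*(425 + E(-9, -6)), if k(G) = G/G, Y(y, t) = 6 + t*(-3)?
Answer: 488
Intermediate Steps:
Y(y, t) = 6 - 3*t
x = -3 (x = -9 - (6 - 3*4) = -9 - (6 - 12) = -9 - 1*(-6) = -9 + 6 = -3)
E(L, C) = C² - 3*L (E(L, C) = -3*L + C*C = -3*L + C² = C² - 3*L)
k(G) = 1
k(-9)*(425 + E(-9, -6)) = 1*(425 + ((-6)² - 3*(-9))) = 1*(425 + (36 + 27)) = 1*(425 + 63) = 1*488 = 488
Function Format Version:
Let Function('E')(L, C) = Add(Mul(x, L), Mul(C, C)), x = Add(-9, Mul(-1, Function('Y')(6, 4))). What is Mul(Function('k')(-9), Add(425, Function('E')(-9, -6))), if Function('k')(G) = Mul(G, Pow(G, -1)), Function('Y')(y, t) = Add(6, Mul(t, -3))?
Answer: 488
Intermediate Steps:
Function('Y')(y, t) = Add(6, Mul(-3, t))
x = -3 (x = Add(-9, Mul(-1, Add(6, Mul(-3, 4)))) = Add(-9, Mul(-1, Add(6, -12))) = Add(-9, Mul(-1, -6)) = Add(-9, 6) = -3)
Function('E')(L, C) = Add(Pow(C, 2), Mul(-3, L)) (Function('E')(L, C) = Add(Mul(-3, L), Mul(C, C)) = Add(Mul(-3, L), Pow(C, 2)) = Add(Pow(C, 2), Mul(-3, L)))
Function('k')(G) = 1
Mul(Function('k')(-9), Add(425, Function('E')(-9, -6))) = Mul(1, Add(425, Add(Pow(-6, 2), Mul(-3, -9)))) = Mul(1, Add(425, Add(36, 27))) = Mul(1, Add(425, 63)) = Mul(1, 488) = 488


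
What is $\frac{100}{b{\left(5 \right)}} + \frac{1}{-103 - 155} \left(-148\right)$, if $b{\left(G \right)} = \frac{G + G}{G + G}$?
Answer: $\frac{12974}{129} \approx 100.57$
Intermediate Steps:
$b{\left(G \right)} = 1$ ($b{\left(G \right)} = \frac{2 G}{2 G} = 2 G \frac{1}{2 G} = 1$)
$\frac{100}{b{\left(5 \right)}} + \frac{1}{-103 - 155} \left(-148\right) = \frac{100}{1} + \frac{1}{-103 - 155} \left(-148\right) = 100 \cdot 1 + \frac{1}{-258} \left(-148\right) = 100 - - \frac{74}{129} = 100 + \frac{74}{129} = \frac{12974}{129}$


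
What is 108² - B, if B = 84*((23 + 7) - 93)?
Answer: 16956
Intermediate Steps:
B = -5292 (B = 84*(30 - 93) = 84*(-63) = -5292)
108² - B = 108² - 1*(-5292) = 11664 + 5292 = 16956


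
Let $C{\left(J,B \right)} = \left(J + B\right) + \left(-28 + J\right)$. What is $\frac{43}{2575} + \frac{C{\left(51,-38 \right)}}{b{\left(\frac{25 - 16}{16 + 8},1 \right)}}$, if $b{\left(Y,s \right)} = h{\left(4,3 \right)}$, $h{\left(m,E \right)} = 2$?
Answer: $\frac{46393}{2575} \approx 18.017$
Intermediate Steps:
$b{\left(Y,s \right)} = 2$
$C{\left(J,B \right)} = -28 + B + 2 J$ ($C{\left(J,B \right)} = \left(B + J\right) + \left(-28 + J\right) = -28 + B + 2 J$)
$\frac{43}{2575} + \frac{C{\left(51,-38 \right)}}{b{\left(\frac{25 - 16}{16 + 8},1 \right)}} = \frac{43}{2575} + \frac{-28 - 38 + 2 \cdot 51}{2} = 43 \cdot \frac{1}{2575} + \left(-28 - 38 + 102\right) \frac{1}{2} = \frac{43}{2575} + 36 \cdot \frac{1}{2} = \frac{43}{2575} + 18 = \frac{46393}{2575}$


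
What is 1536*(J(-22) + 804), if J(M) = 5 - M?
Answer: 1276416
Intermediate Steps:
1536*(J(-22) + 804) = 1536*((5 - 1*(-22)) + 804) = 1536*((5 + 22) + 804) = 1536*(27 + 804) = 1536*831 = 1276416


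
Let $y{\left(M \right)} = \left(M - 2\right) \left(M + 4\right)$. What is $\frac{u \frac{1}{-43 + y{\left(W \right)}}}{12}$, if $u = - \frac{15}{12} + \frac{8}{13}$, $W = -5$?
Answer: $\frac{11}{7488} \approx 0.001469$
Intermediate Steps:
$y{\left(M \right)} = \left(-2 + M\right) \left(4 + M\right)$
$u = - \frac{33}{52}$ ($u = \left(-15\right) \frac{1}{12} + 8 \cdot \frac{1}{13} = - \frac{5}{4} + \frac{8}{13} = - \frac{33}{52} \approx -0.63461$)
$\frac{u \frac{1}{-43 + y{\left(W \right)}}}{12} = \frac{\left(- \frac{33}{52}\right) \frac{1}{-43 + \left(-8 + \left(-5\right)^{2} + 2 \left(-5\right)\right)}}{12} = - \frac{33}{52 \left(-43 - -7\right)} \frac{1}{12} = - \frac{33}{52 \left(-43 + 7\right)} \frac{1}{12} = - \frac{33}{52 \left(-36\right)} \frac{1}{12} = \left(- \frac{33}{52}\right) \left(- \frac{1}{36}\right) \frac{1}{12} = \frac{11}{624} \cdot \frac{1}{12} = \frac{11}{7488}$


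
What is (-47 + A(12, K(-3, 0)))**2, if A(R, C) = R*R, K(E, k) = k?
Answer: 9409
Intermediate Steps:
A(R, C) = R**2
(-47 + A(12, K(-3, 0)))**2 = (-47 + 12**2)**2 = (-47 + 144)**2 = 97**2 = 9409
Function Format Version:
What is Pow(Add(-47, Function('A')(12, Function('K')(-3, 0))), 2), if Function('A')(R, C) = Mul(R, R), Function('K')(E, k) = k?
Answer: 9409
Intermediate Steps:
Function('A')(R, C) = Pow(R, 2)
Pow(Add(-47, Function('A')(12, Function('K')(-3, 0))), 2) = Pow(Add(-47, Pow(12, 2)), 2) = Pow(Add(-47, 144), 2) = Pow(97, 2) = 9409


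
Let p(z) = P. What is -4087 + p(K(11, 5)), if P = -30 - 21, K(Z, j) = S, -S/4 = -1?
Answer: -4138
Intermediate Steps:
S = 4 (S = -4*(-1) = 4)
K(Z, j) = 4
P = -51
p(z) = -51
-4087 + p(K(11, 5)) = -4087 - 51 = -4138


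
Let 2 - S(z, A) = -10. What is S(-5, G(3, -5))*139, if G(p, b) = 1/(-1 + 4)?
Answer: 1668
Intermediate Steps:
G(p, b) = ⅓ (G(p, b) = 1/3 = ⅓)
S(z, A) = 12 (S(z, A) = 2 - 1*(-10) = 2 + 10 = 12)
S(-5, G(3, -5))*139 = 12*139 = 1668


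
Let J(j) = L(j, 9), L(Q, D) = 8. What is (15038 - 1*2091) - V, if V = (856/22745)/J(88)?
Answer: 294479408/22745 ≈ 12947.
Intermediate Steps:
J(j) = 8
V = 107/22745 (V = (856/22745)/8 = (856*(1/22745))*(⅛) = (856/22745)*(⅛) = 107/22745 ≈ 0.0047043)
(15038 - 1*2091) - V = (15038 - 1*2091) - 1*107/22745 = (15038 - 2091) - 107/22745 = 12947 - 107/22745 = 294479408/22745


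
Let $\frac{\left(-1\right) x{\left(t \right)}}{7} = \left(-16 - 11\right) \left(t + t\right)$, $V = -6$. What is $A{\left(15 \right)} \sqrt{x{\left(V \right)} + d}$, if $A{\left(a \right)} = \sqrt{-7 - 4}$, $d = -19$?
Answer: $- \sqrt{25157} \approx -158.61$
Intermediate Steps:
$x{\left(t \right)} = 378 t$ ($x{\left(t \right)} = - 7 \left(-16 - 11\right) \left(t + t\right) = - 7 \left(- 27 \cdot 2 t\right) = - 7 \left(- 54 t\right) = 378 t$)
$A{\left(a \right)} = i \sqrt{11}$ ($A{\left(a \right)} = \sqrt{-11} = i \sqrt{11}$)
$A{\left(15 \right)} \sqrt{x{\left(V \right)} + d} = i \sqrt{11} \sqrt{378 \left(-6\right) - 19} = i \sqrt{11} \sqrt{-2268 - 19} = i \sqrt{11} \sqrt{-2287} = i \sqrt{11} i \sqrt{2287} = - \sqrt{25157}$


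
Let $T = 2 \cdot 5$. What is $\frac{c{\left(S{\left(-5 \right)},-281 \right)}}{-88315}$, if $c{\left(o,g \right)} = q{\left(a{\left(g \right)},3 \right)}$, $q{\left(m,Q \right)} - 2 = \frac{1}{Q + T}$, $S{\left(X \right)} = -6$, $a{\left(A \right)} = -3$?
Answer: $- \frac{27}{1148095} \approx -2.3517 \cdot 10^{-5}$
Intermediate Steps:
$T = 10$
$q{\left(m,Q \right)} = 2 + \frac{1}{10 + Q}$ ($q{\left(m,Q \right)} = 2 + \frac{1}{Q + 10} = 2 + \frac{1}{10 + Q}$)
$c{\left(o,g \right)} = \frac{27}{13}$ ($c{\left(o,g \right)} = \frac{21 + 2 \cdot 3}{10 + 3} = \frac{21 + 6}{13} = \frac{1}{13} \cdot 27 = \frac{27}{13}$)
$\frac{c{\left(S{\left(-5 \right)},-281 \right)}}{-88315} = \frac{27}{13 \left(-88315\right)} = \frac{27}{13} \left(- \frac{1}{88315}\right) = - \frac{27}{1148095}$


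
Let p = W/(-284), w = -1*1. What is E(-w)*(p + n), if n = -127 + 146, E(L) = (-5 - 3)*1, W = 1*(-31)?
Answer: -10854/71 ≈ -152.87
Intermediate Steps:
W = -31
w = -1
E(L) = -8 (E(L) = -8*1 = -8)
n = 19
p = 31/284 (p = -31/(-284) = -31*(-1/284) = 31/284 ≈ 0.10915)
E(-w)*(p + n) = -8*(31/284 + 19) = -8*5427/284 = -10854/71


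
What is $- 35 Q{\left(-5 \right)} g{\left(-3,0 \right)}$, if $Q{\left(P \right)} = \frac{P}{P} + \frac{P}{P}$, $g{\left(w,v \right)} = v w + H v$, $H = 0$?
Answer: $0$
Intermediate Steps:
$g{\left(w,v \right)} = v w$ ($g{\left(w,v \right)} = v w + 0 v = v w + 0 = v w$)
$Q{\left(P \right)} = 2$ ($Q{\left(P \right)} = 1 + 1 = 2$)
$- 35 Q{\left(-5 \right)} g{\left(-3,0 \right)} = \left(-35\right) 2 \cdot 0 \left(-3\right) = \left(-70\right) 0 = 0$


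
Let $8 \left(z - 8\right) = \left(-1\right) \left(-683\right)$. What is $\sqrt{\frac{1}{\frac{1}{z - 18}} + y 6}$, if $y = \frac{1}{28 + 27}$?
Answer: $\frac{\sqrt{3653430}}{220} \approx 8.6882$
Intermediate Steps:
$z = \frac{747}{8}$ ($z = 8 + \frac{\left(-1\right) \left(-683\right)}{8} = 8 + \frac{1}{8} \cdot 683 = 8 + \frac{683}{8} = \frac{747}{8} \approx 93.375$)
$y = \frac{1}{55} \approx 0.018182$
$\sqrt{\frac{1}{\frac{1}{z - 18}} + y 6} = \sqrt{\frac{1}{\frac{1}{\frac{747}{8} - 18}} + \frac{1}{55} \cdot 6} = \sqrt{\frac{1}{\frac{1}{\frac{603}{8}}} + \frac{6}{55}} = \sqrt{\frac{1}{\frac{8}{603}} + \frac{6}{55}} = \sqrt{\frac{603}{8} + \frac{6}{55}} = \sqrt{\frac{33213}{440}} = \frac{\sqrt{3653430}}{220}$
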